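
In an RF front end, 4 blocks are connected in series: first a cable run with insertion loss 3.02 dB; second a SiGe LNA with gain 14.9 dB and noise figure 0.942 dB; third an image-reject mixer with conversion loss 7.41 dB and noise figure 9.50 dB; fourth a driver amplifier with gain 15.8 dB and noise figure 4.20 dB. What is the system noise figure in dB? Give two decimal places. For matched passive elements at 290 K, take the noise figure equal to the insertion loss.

Convert to linear (a loss of L dB is a gain of −L dB): F_i = 10^(NF_i/10), G_i = 10^(G_i,dB/10)
  Stage 1: F_1 = 10^(3.02/10) = 2.004, G_1 = 10^(−3.02/10) = 0.4989
  Stage 2: F_2 = 10^(0.942/10) = 1.242, G_2 = 10^(14.9/10) = 30.90
  Stage 3: F_3 = 10^(9.50/10) = 8.913, G_3 = 10^(−7.41/10) = 0.1816
  Stage 4: F_4 = 10^(4.20/10) = 2.630, G_4 = 10^(15.8/10) = 38.02
Friis cascade:
  F = 2.004 + (1.242 − 1)/0.4989 + (8.913 − 1)/15.42 + (2.630 − 1)/2.799 = 3.586
NF = 10 log₁₀(3.586) = 5.55 dB

5.55 dB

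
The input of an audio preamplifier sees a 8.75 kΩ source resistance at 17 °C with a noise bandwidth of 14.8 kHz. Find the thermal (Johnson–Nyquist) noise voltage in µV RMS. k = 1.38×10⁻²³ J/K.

1.44 µV

T = 17 °C + 273.15 = 290.15 K
V_n = √(4kTRB)
4kTRB = 4 × 1.38×10⁻²³ × 290.15 × 8.75×10³ × 1.48×10⁴ = 2.07×10⁻¹² V²
V_n = √(2.07×10⁻¹²) = 1.44×10⁻⁶ V = 1.44 µV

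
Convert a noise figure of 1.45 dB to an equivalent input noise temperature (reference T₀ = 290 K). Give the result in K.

115 K

F = 10^(1.45/10) = 1.39637
T_e = (F − 1)·T₀ = (1.39637 − 1) × 290 = 115 K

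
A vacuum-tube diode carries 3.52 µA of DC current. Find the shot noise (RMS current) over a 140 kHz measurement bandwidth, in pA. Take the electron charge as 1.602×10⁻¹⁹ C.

397 pA

I_n = √(2qI·B)
2qI·B = 2 × 1.602×10⁻¹⁹ × 3.52×10⁻⁶ × 1.40×10⁵ = 1.58×10⁻¹⁹ A²
I_n = √(1.58×10⁻¹⁹) = 3.97×10⁻¹⁰ A = 397 pA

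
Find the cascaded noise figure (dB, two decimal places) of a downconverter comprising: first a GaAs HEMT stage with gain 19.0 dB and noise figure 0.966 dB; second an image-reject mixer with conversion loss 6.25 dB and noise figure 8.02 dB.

1.19 dB

Convert to linear (a loss of L dB is a gain of −L dB): F_i = 10^(NF_i/10), G_i = 10^(G_i,dB/10)
  Stage 1: F_1 = 10^(0.966/10) = 1.249, G_1 = 10^(19.0/10) = 79.43
  Stage 2: F_2 = 10^(8.02/10) = 6.339, G_2 = 10^(−6.25/10) = 0.2371
Friis cascade:
  F = 1.249 + (6.339 − 1)/79.43 = 1.316
NF = 10 log₁₀(1.316) = 1.19 dB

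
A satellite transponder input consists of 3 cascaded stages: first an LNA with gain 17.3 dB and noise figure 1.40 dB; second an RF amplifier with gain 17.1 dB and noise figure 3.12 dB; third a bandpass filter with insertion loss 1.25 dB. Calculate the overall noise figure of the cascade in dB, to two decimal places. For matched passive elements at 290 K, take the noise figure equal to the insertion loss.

1.46 dB

Convert to linear (a loss of L dB is a gain of −L dB): F_i = 10^(NF_i/10), G_i = 10^(G_i,dB/10)
  Stage 1: F_1 = 10^(1.40/10) = 1.380, G_1 = 10^(17.3/10) = 53.70
  Stage 2: F_2 = 10^(3.12/10) = 2.051, G_2 = 10^(17.1/10) = 51.29
  Stage 3: F_3 = 10^(1.25/10) = 1.334, G_3 = 10^(−1.25/10) = 0.7499
Friis cascade:
  F = 1.380 + (2.051 − 1)/53.70 + (1.334 − 1)/2754 = 1.400
NF = 10 log₁₀(1.400) = 1.46 dB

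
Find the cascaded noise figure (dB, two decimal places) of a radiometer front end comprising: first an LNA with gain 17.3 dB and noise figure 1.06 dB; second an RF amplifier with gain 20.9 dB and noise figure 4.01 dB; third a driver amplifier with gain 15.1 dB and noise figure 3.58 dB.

1.16 dB

Convert to linear (a loss of L dB is a gain of −L dB): F_i = 10^(NF_i/10), G_i = 10^(G_i,dB/10)
  Stage 1: F_1 = 10^(1.06/10) = 1.276, G_1 = 10^(17.3/10) = 53.70
  Stage 2: F_2 = 10^(4.01/10) = 2.518, G_2 = 10^(20.9/10) = 123.0
  Stage 3: F_3 = 10^(3.58/10) = 2.280, G_3 = 10^(15.1/10) = 32.36
Friis cascade:
  F = 1.276 + (2.518 − 1)/53.70 + (2.280 − 1)/6607 = 1.305
NF = 10 log₁₀(1.305) = 1.16 dB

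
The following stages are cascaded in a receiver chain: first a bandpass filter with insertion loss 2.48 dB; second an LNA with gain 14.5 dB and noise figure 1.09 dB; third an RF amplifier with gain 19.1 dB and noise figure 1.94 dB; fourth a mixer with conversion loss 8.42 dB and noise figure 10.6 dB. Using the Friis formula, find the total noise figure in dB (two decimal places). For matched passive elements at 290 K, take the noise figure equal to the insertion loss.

Convert to linear (a loss of L dB is a gain of −L dB): F_i = 10^(NF_i/10), G_i = 10^(G_i,dB/10)
  Stage 1: F_1 = 10^(2.48/10) = 1.770, G_1 = 10^(−2.48/10) = 0.5649
  Stage 2: F_2 = 10^(1.09/10) = 1.285, G_2 = 10^(14.5/10) = 28.18
  Stage 3: F_3 = 10^(1.94/10) = 1.563, G_3 = 10^(19.1/10) = 81.28
  Stage 4: F_4 = 10^(10.6/10) = 11.48, G_4 = 10^(−8.42/10) = 0.1439
Friis cascade:
  F = 1.770 + (1.285 − 1)/0.5649 + (1.563 − 1)/15.92 + (11.48 − 1)/1294 = 2.319
NF = 10 log₁₀(2.319) = 3.65 dB

3.65 dB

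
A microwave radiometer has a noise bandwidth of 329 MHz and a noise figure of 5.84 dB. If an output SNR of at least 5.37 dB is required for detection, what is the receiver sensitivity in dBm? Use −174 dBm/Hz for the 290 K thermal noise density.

Sensitivity = −174 + 10 log₁₀(B) + NF + SNR_min
= −174 + 85.17 + 5.84 + 5.37
= −77.62 dBm → −77.6 dBm

−77.6 dBm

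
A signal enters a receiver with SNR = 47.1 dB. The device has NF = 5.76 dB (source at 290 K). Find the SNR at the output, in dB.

41.34 dB

By definition F = SNR_in/SNR_out, so in dB: SNR_out = SNR_in − NF
SNR_out = 47.1 − 5.76 = 41.34 dB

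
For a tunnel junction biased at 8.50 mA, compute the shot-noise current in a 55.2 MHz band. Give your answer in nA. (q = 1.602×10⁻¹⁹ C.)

I_n = √(2qI·B)
2qI·B = 2 × 1.602×10⁻¹⁹ × 8.50×10⁻³ × 5.52×10⁷ = 1.50×10⁻¹³ A²
I_n = √(1.50×10⁻¹³) = 3.88×10⁻⁷ A = 388 nA

388 nA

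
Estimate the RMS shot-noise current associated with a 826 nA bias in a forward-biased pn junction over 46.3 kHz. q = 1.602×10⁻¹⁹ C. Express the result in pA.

I_n = √(2qI·B)
2qI·B = 2 × 1.602×10⁻¹⁹ × 8.26×10⁻⁷ × 4.63×10⁴ = 1.23×10⁻²⁰ A²
I_n = √(1.23×10⁻²⁰) = 1.11×10⁻¹⁰ A = 111 pA

111 pA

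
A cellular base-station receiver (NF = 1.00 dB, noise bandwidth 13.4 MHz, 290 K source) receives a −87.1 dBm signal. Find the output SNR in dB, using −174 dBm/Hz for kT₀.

Noise floor: N = −174 + 10 log₁₀(B) + NF
10 log₁₀(1.34×10⁷) = 71.27 dB
N = −174 + 71.27 + 1.00 = −101.73 dBm
SNR = P_sig − N = −87.1 − (−101.73) = 14.63 dB → 14.6 dB

14.6 dB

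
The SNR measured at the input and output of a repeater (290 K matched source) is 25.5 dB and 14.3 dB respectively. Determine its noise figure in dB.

11.2 dB

NF (dB) = SNR_in(dB) − SNR_out(dB) when the source is at T₀
NF = 25.5 − 14.3 = 11.2 dB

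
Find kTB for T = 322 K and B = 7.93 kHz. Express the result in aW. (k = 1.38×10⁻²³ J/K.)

P_n = kTB = 1.38×10⁻²³ × 322 × 7.93×10³ = 3.52×10⁻¹⁷ W = 35.2 aW

35.2 aW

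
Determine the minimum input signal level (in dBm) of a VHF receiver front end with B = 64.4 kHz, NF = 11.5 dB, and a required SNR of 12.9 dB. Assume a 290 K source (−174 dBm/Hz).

Sensitivity = −174 + 10 log₁₀(B) + NF + SNR_min
= −174 + 48.09 + 11.5 + 12.9
= −101.51 dBm → −101.5 dBm

−101.5 dBm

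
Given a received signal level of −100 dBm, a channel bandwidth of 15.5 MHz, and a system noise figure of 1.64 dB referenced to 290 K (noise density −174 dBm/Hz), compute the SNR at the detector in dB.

0.5 dB

Noise floor: N = −174 + 10 log₁₀(B) + NF
10 log₁₀(1.55×10⁷) = 71.9 dB
N = −174 + 71.9 + 1.64 = −100.46 dBm
SNR = P_sig − N = −100 − (−100.46) = 0.46 dB → 0.5 dB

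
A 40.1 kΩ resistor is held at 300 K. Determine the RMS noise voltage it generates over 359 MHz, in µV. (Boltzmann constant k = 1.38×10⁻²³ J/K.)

488 µV

V_n = √(4kTRB)
4kTRB = 4 × 1.38×10⁻²³ × 300 × 4.01×10⁴ × 3.59×10⁸ = 2.38×10⁻⁷ V²
V_n = √(2.38×10⁻⁷) = 4.88×10⁻⁴ V = 488 µV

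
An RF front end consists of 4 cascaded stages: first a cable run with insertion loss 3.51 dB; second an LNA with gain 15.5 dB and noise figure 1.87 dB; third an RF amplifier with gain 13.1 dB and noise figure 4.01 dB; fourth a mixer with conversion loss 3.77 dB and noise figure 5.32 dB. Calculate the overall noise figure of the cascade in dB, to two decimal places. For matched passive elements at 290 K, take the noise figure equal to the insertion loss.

Convert to linear (a loss of L dB is a gain of −L dB): F_i = 10^(NF_i/10), G_i = 10^(G_i,dB/10)
  Stage 1: F_1 = 10^(3.51/10) = 2.244, G_1 = 10^(−3.51/10) = 0.4457
  Stage 2: F_2 = 10^(1.87/10) = 1.538, G_2 = 10^(15.5/10) = 35.48
  Stage 3: F_3 = 10^(4.01/10) = 2.518, G_3 = 10^(13.1/10) = 20.42
  Stage 4: F_4 = 10^(5.32/10) = 3.404, G_4 = 10^(−3.77/10) = 0.4198
Friis cascade:
  F = 2.244 + (1.538 − 1)/0.4457 + (2.518 − 1)/15.81 + (3.404 − 1)/322.8 = 3.555
NF = 10 log₁₀(3.555) = 5.51 dB

5.51 dB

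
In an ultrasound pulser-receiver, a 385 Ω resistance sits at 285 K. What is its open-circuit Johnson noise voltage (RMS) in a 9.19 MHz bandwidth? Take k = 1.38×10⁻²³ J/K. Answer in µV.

7.46 µV

V_n = √(4kTRB)
4kTRB = 4 × 1.38×10⁻²³ × 285 × 3.85×10² × 9.19×10⁶ = 5.57×10⁻¹¹ V²
V_n = √(5.57×10⁻¹¹) = 7.46×10⁻⁶ V = 7.46 µV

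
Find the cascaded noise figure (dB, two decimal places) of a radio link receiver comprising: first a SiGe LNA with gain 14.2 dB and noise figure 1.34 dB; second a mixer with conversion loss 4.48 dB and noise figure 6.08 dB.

Convert to linear (a loss of L dB is a gain of −L dB): F_i = 10^(NF_i/10), G_i = 10^(G_i,dB/10)
  Stage 1: F_1 = 10^(1.34/10) = 1.361, G_1 = 10^(14.2/10) = 26.30
  Stage 2: F_2 = 10^(6.08/10) = 4.055, G_2 = 10^(−4.48/10) = 0.3565
Friis cascade:
  F = 1.361 + (4.055 − 1)/26.30 = 1.478
NF = 10 log₁₀(1.478) = 1.70 dB

1.70 dB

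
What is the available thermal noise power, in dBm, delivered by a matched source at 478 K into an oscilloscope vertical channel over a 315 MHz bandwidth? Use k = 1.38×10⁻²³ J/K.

−86.8 dBm

P_n = kTB = 1.38×10⁻²³ × 478 × 3.15×10⁸ = 2.08×10⁻¹² W
In dBm: 10 log₁₀(2.08×10⁻¹² / 10⁻³) = −86.8 dBm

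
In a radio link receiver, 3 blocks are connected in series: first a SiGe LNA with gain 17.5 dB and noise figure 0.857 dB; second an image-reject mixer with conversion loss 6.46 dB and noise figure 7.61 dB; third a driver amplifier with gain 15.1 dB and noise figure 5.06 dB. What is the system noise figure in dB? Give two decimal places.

Convert to linear (a loss of L dB is a gain of −L dB): F_i = 10^(NF_i/10), G_i = 10^(G_i,dB/10)
  Stage 1: F_1 = 10^(0.857/10) = 1.218, G_1 = 10^(17.5/10) = 56.23
  Stage 2: F_2 = 10^(7.61/10) = 5.768, G_2 = 10^(−6.46/10) = 0.2259
  Stage 3: F_3 = 10^(5.06/10) = 3.206, G_3 = 10^(15.1/10) = 32.36
Friis cascade:
  F = 1.218 + (5.768 − 1)/56.23 + (3.206 − 1)/12.71 = 1.477
NF = 10 log₁₀(1.477) = 1.69 dB

1.69 dB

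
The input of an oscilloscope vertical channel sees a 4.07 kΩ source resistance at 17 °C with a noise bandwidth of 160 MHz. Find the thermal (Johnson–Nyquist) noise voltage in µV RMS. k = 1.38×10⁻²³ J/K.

102 µV

T = 17 °C + 273.15 = 290.15 K
V_n = √(4kTRB)
4kTRB = 4 × 1.38×10⁻²³ × 290.15 × 4.07×10³ × 1.60×10⁸ = 1.04×10⁻⁸ V²
V_n = √(1.04×10⁻⁸) = 1.02×10⁻⁴ V = 102 µV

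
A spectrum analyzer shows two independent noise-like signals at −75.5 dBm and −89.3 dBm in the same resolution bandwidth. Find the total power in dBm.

Convert to linear, add, convert back:
P₁ = 2.82×10⁻¹¹ W, P₂ = 1.17×10⁻¹² W
P_tot = 2.94×10⁻¹¹ W → 10 log₁₀(P_tot / 10⁻³) = −75.3 dBm

−75.3 dBm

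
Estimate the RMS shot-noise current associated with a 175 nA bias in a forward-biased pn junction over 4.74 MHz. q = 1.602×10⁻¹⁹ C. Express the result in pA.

I_n = √(2qI·B)
2qI·B = 2 × 1.602×10⁻¹⁹ × 1.75×10⁻⁷ × 4.74×10⁶ = 2.66×10⁻¹⁹ A²
I_n = √(2.66×10⁻¹⁹) = 5.16×10⁻¹⁰ A = 516 pA

516 pA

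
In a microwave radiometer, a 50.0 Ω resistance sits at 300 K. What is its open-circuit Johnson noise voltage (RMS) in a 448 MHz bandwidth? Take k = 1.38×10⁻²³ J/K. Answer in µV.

V_n = √(4kTRB)
4kTRB = 4 × 1.38×10⁻²³ × 300 × 5.00×10¹ × 4.48×10⁸ = 3.71×10⁻¹⁰ V²
V_n = √(3.71×10⁻¹⁰) = 1.93×10⁻⁵ V = 19.3 µV

19.3 µV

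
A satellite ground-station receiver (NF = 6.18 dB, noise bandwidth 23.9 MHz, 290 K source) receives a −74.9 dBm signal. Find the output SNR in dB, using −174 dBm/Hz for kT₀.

19.1 dB

Noise floor: N = −174 + 10 log₁₀(B) + NF
10 log₁₀(2.39×10⁷) = 73.78 dB
N = −174 + 73.78 + 6.18 = −94.04 dBm
SNR = P_sig − N = −74.9 − (−94.04) = 19.14 dB → 19.1 dB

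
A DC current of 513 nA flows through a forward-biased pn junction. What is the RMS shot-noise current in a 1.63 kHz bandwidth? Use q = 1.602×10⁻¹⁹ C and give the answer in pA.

I_n = √(2qI·B)
2qI·B = 2 × 1.602×10⁻¹⁹ × 5.13×10⁻⁷ × 1.63×10³ = 2.68×10⁻²² A²
I_n = √(2.68×10⁻²²) = 1.64×10⁻¹¹ A = 16.4 pA

16.4 pA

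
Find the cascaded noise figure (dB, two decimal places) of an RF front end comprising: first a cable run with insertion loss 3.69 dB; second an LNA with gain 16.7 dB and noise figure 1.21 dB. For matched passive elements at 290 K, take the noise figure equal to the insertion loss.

Convert to linear (a loss of L dB is a gain of −L dB): F_i = 10^(NF_i/10), G_i = 10^(G_i,dB/10)
  Stage 1: F_1 = 10^(3.69/10) = 2.339, G_1 = 10^(−3.69/10) = 0.4276
  Stage 2: F_2 = 10^(1.21/10) = 1.321, G_2 = 10^(16.7/10) = 46.77
Friis cascade:
  F = 2.339 + (1.321 − 1)/0.4276 = 3.090
NF = 10 log₁₀(3.090) = 4.90 dB

4.90 dB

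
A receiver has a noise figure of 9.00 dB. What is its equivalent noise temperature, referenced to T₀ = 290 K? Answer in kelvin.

2014 K

F = 10^(9.00/10) = 7.94328
T_e = (F − 1)·T₀ = (7.94328 − 1) × 290 = 2014 K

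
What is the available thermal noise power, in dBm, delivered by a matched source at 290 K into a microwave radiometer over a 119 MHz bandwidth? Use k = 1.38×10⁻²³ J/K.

−93.2 dBm

P_n = kTB = 1.38×10⁻²³ × 290 × 1.19×10⁸ = 4.76×10⁻¹³ W
In dBm: 10 log₁₀(4.76×10⁻¹³ / 10⁻³) = −93.2 dBm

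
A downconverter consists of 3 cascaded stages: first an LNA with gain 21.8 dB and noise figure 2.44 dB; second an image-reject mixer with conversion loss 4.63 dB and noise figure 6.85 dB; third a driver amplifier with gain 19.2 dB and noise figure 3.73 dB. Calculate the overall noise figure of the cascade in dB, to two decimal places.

Convert to linear (a loss of L dB is a gain of −L dB): F_i = 10^(NF_i/10), G_i = 10^(G_i,dB/10)
  Stage 1: F_1 = 10^(2.44/10) = 1.754, G_1 = 10^(21.8/10) = 151.4
  Stage 2: F_2 = 10^(6.85/10) = 4.842, G_2 = 10^(−4.63/10) = 0.3443
  Stage 3: F_3 = 10^(3.73/10) = 2.360, G_3 = 10^(19.2/10) = 83.18
Friis cascade:
  F = 1.754 + (4.842 − 1)/151.4 + (2.360 − 1)/52.12 = 1.805
NF = 10 log₁₀(1.805) = 2.57 dB

2.57 dB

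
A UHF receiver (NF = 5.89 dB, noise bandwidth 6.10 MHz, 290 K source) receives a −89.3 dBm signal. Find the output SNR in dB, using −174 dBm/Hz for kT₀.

Noise floor: N = −174 + 10 log₁₀(B) + NF
10 log₁₀(6.10×10⁶) = 67.85 dB
N = −174 + 67.85 + 5.89 = −100.26 dBm
SNR = P_sig − N = −89.3 − (−100.26) = 10.96 dB → 11.0 dB

11.0 dB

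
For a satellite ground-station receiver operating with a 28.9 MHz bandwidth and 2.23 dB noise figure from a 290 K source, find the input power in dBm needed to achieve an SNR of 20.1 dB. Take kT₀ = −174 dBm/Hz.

−77.1 dBm

Sensitivity = −174 + 10 log₁₀(B) + NF + SNR_min
= −174 + 74.61 + 2.23 + 20.1
= −77.06 dBm → −77.1 dBm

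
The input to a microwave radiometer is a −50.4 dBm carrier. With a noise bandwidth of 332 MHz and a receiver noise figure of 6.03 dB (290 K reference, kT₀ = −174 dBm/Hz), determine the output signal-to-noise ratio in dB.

32.4 dB

Noise floor: N = −174 + 10 log₁₀(B) + NF
10 log₁₀(3.32×10⁸) = 85.21 dB
N = −174 + 85.21 + 6.03 = −82.76 dBm
SNR = P_sig − N = −50.4 − (−82.76) = 32.36 dB → 32.4 dB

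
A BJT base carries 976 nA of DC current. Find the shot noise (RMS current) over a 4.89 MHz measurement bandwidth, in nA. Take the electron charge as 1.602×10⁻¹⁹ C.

1.24 nA

I_n = √(2qI·B)
2qI·B = 2 × 1.602×10⁻¹⁹ × 9.76×10⁻⁷ × 4.89×10⁶ = 1.53×10⁻¹⁸ A²
I_n = √(1.53×10⁻¹⁸) = 1.24×10⁻⁹ A = 1.24 nA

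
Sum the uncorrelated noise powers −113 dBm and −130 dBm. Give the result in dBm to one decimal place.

Convert to linear, add, convert back:
P₁ = 5.01×10⁻¹⁵ W, P₂ = 1.00×10⁻¹⁶ W
P_tot = 5.11×10⁻¹⁵ W → 10 log₁₀(P_tot / 10⁻³) = −112.9 dBm

−112.9 dBm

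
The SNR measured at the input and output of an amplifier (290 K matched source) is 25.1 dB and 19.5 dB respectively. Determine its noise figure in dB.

5.6 dB

NF (dB) = SNR_in(dB) − SNR_out(dB) when the source is at T₀
NF = 25.1 − 19.5 = 5.6 dB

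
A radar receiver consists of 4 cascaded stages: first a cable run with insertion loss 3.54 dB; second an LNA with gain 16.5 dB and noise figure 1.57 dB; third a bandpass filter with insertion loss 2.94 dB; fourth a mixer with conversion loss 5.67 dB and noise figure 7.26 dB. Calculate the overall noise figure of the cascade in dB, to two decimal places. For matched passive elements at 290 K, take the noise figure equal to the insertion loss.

Convert to linear (a loss of L dB is a gain of −L dB): F_i = 10^(NF_i/10), G_i = 10^(G_i,dB/10)
  Stage 1: F_1 = 10^(3.54/10) = 2.259, G_1 = 10^(−3.54/10) = 0.4426
  Stage 2: F_2 = 10^(1.57/10) = 1.435, G_2 = 10^(16.5/10) = 44.67
  Stage 3: F_3 = 10^(2.94/10) = 1.968, G_3 = 10^(−2.94/10) = 0.5082
  Stage 4: F_4 = 10^(7.26/10) = 5.321, G_4 = 10^(−5.67/10) = 0.2710
Friis cascade:
  F = 2.259 + (1.435 − 1)/0.4426 + (1.968 − 1)/19.77 + (5.321 − 1)/10.05 = 3.722
NF = 10 log₁₀(3.722) = 5.71 dB

5.71 dB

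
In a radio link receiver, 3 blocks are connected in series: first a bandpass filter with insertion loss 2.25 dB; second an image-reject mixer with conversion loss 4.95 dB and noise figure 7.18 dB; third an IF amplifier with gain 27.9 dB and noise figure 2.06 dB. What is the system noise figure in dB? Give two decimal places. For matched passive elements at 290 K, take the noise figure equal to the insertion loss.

10.78 dB

Convert to linear (a loss of L dB is a gain of −L dB): F_i = 10^(NF_i/10), G_i = 10^(G_i,dB/10)
  Stage 1: F_1 = 10^(2.25/10) = 1.679, G_1 = 10^(−2.25/10) = 0.5957
  Stage 2: F_2 = 10^(7.18/10) = 5.224, G_2 = 10^(−4.95/10) = 0.3199
  Stage 3: F_3 = 10^(2.06/10) = 1.607, G_3 = 10^(27.9/10) = 616.6
Friis cascade:
  F = 1.679 + (5.224 − 1)/0.5957 + (1.607 − 1)/0.1905 = 11.96
NF = 10 log₁₀(11.96) = 10.78 dB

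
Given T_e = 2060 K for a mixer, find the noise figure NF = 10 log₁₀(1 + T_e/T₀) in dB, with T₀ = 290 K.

9.09 dB

F = 1 + T_e/T₀ = 1 + 2060/290 = 8.10345
NF = 10 log₁₀(8.10345) = 9.09 dB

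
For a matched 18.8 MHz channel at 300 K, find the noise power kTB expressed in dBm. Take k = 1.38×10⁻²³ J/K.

P_n = kTB = 1.38×10⁻²³ × 300 × 1.88×10⁷ = 7.78×10⁻¹⁴ W
In dBm: 10 log₁₀(7.78×10⁻¹⁴ / 10⁻³) = −101.1 dBm

−101.1 dBm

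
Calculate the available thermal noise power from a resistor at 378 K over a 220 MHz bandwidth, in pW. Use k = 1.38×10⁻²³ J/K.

1.15 pW

P_n = kTB = 1.38×10⁻²³ × 378 × 2.20×10⁸ = 1.15×10⁻¹² W = 1.15 pW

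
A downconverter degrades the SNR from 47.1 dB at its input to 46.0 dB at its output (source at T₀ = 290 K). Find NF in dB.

1.1 dB

NF (dB) = SNR_in(dB) − SNR_out(dB) when the source is at T₀
NF = 47.1 − 46.0 = 1.1 dB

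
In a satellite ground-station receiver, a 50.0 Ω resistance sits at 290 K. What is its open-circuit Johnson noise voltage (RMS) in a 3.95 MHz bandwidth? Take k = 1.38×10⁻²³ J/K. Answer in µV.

1.78 µV

V_n = √(4kTRB)
4kTRB = 4 × 1.38×10⁻²³ × 290 × 5.00×10¹ × 3.95×10⁶ = 3.16×10⁻¹² V²
V_n = √(3.16×10⁻¹²) = 1.78×10⁻⁶ V = 1.78 µV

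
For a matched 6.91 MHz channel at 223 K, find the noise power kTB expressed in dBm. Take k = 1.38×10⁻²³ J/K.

−106.7 dBm

P_n = kTB = 1.38×10⁻²³ × 223 × 6.91×10⁶ = 2.13×10⁻¹⁴ W
In dBm: 10 log₁₀(2.13×10⁻¹⁴ / 10⁻³) = −106.7 dBm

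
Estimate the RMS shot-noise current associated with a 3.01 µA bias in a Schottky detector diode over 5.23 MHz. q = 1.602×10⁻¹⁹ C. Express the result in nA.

2.25 nA

I_n = √(2qI·B)
2qI·B = 2 × 1.602×10⁻¹⁹ × 3.01×10⁻⁶ × 5.23×10⁶ = 5.04×10⁻¹⁸ A²
I_n = √(5.04×10⁻¹⁸) = 2.25×10⁻⁹ A = 2.25 nA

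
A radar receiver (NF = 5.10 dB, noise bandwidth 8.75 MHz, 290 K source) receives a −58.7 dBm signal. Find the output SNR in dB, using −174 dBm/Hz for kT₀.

Noise floor: N = −174 + 10 log₁₀(B) + NF
10 log₁₀(8.75×10⁶) = 69.42 dB
N = −174 + 69.42 + 5.10 = −99.48 dBm
SNR = P_sig − N = −58.7 − (−99.48) = 40.78 dB → 40.8 dB

40.8 dB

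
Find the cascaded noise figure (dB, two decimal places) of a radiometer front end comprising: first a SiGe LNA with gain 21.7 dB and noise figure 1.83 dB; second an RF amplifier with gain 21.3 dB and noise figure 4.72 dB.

Convert to linear (a loss of L dB is a gain of −L dB): F_i = 10^(NF_i/10), G_i = 10^(G_i,dB/10)
  Stage 1: F_1 = 10^(1.83/10) = 1.524, G_1 = 10^(21.7/10) = 147.9
  Stage 2: F_2 = 10^(4.72/10) = 2.965, G_2 = 10^(21.3/10) = 134.9
Friis cascade:
  F = 1.524 + (2.965 − 1)/147.9 = 1.537
NF = 10 log₁₀(1.537) = 1.87 dB

1.87 dB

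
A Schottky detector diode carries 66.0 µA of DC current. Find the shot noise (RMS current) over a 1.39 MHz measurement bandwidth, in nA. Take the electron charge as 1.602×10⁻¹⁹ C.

I_n = √(2qI·B)
2qI·B = 2 × 1.602×10⁻¹⁹ × 6.60×10⁻⁵ × 1.39×10⁶ = 2.94×10⁻¹⁷ A²
I_n = √(2.94×10⁻¹⁷) = 5.42×10⁻⁹ A = 5.42 nA

5.42 nA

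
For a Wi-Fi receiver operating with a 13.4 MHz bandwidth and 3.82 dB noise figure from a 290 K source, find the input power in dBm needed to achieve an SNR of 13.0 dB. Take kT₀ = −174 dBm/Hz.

Sensitivity = −174 + 10 log₁₀(B) + NF + SNR_min
= −174 + 71.27 + 3.82 + 13.0
= −85.91 dBm → −85.9 dBm

−85.9 dBm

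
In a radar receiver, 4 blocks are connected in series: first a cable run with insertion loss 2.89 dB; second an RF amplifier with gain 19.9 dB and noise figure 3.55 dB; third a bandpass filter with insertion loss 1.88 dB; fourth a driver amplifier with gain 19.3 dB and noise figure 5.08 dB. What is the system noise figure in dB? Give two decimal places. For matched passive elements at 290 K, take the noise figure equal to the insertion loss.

6.52 dB

Convert to linear (a loss of L dB is a gain of −L dB): F_i = 10^(NF_i/10), G_i = 10^(G_i,dB/10)
  Stage 1: F_1 = 10^(2.89/10) = 1.945, G_1 = 10^(−2.89/10) = 0.5140
  Stage 2: F_2 = 10^(3.55/10) = 2.265, G_2 = 10^(19.9/10) = 97.72
  Stage 3: F_3 = 10^(1.88/10) = 1.542, G_3 = 10^(−1.88/10) = 0.6486
  Stage 4: F_4 = 10^(5.08/10) = 3.221, G_4 = 10^(19.3/10) = 85.11
Friis cascade:
  F = 1.945 + (2.265 − 1)/0.5140 + (1.542 − 1)/50.23 + (3.221 − 1)/32.58 = 4.484
NF = 10 log₁₀(4.484) = 6.52 dB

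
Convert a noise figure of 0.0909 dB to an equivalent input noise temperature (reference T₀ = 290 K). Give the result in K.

F = 10^(0.0909/10) = 1.02115
T_e = (F − 1)·T₀ = (1.02115 − 1) × 290 = 6.13 K

6.13 K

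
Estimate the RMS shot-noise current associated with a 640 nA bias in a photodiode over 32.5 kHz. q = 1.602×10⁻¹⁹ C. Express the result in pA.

81.6 pA

I_n = √(2qI·B)
2qI·B = 2 × 1.602×10⁻¹⁹ × 6.40×10⁻⁷ × 3.25×10⁴ = 6.66×10⁻²¹ A²
I_n = √(6.66×10⁻²¹) = 8.16×10⁻¹¹ A = 81.6 pA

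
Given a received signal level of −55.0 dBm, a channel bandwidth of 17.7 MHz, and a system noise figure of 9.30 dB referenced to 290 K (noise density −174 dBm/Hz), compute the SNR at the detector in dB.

Noise floor: N = −174 + 10 log₁₀(B) + NF
10 log₁₀(1.77×10⁷) = 72.48 dB
N = −174 + 72.48 + 9.30 = −92.22 dBm
SNR = P_sig − N = −55.0 − (−92.22) = 37.22 dB → 37.2 dB

37.2 dB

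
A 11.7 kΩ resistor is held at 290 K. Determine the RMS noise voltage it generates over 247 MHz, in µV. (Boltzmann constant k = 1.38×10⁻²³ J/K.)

V_n = √(4kTRB)
4kTRB = 4 × 1.38×10⁻²³ × 290 × 1.17×10⁴ × 2.47×10⁸ = 4.63×10⁻⁸ V²
V_n = √(4.63×10⁻⁸) = 2.15×10⁻⁴ V = 215 µV

215 µV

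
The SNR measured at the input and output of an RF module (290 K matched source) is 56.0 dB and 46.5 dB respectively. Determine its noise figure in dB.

9.5 dB

NF (dB) = SNR_in(dB) − SNR_out(dB) when the source is at T₀
NF = 56.0 − 46.5 = 9.5 dB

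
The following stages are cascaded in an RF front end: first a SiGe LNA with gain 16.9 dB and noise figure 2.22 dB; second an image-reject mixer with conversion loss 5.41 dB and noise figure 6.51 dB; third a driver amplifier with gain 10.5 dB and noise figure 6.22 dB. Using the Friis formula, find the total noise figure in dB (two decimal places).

2.93 dB

Convert to linear (a loss of L dB is a gain of −L dB): F_i = 10^(NF_i/10), G_i = 10^(G_i,dB/10)
  Stage 1: F_1 = 10^(2.22/10) = 1.667, G_1 = 10^(16.9/10) = 48.98
  Stage 2: F_2 = 10^(6.51/10) = 4.477, G_2 = 10^(−5.41/10) = 0.2877
  Stage 3: F_3 = 10^(6.22/10) = 4.188, G_3 = 10^(10.5/10) = 11.22
Friis cascade:
  F = 1.667 + (4.477 − 1)/48.98 + (4.188 − 1)/14.09 = 1.964
NF = 10 log₁₀(1.964) = 2.93 dB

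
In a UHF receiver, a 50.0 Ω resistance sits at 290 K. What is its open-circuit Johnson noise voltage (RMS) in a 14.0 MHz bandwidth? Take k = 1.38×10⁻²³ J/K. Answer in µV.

3.35 µV

V_n = √(4kTRB)
4kTRB = 4 × 1.38×10⁻²³ × 290 × 5.00×10¹ × 1.40×10⁷ = 1.12×10⁻¹¹ V²
V_n = √(1.12×10⁻¹¹) = 3.35×10⁻⁶ V = 3.35 µV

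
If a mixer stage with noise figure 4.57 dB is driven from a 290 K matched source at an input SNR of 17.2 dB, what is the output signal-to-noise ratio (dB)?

By definition F = SNR_in/SNR_out, so in dB: SNR_out = SNR_in − NF
SNR_out = 17.2 − 4.57 = 12.63 dB

12.63 dB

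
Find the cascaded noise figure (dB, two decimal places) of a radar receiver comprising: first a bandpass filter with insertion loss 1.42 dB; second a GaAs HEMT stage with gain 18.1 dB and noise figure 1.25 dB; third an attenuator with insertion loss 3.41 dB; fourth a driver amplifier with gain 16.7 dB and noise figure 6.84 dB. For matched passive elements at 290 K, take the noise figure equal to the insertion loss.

3.13 dB

Convert to linear (a loss of L dB is a gain of −L dB): F_i = 10^(NF_i/10), G_i = 10^(G_i,dB/10)
  Stage 1: F_1 = 10^(1.42/10) = 1.387, G_1 = 10^(−1.42/10) = 0.7211
  Stage 2: F_2 = 10^(1.25/10) = 1.334, G_2 = 10^(18.1/10) = 64.57
  Stage 3: F_3 = 10^(3.41/10) = 2.193, G_3 = 10^(−3.41/10) = 0.4560
  Stage 4: F_4 = 10^(6.84/10) = 4.831, G_4 = 10^(16.7/10) = 46.77
Friis cascade:
  F = 1.387 + (1.334 − 1)/0.7211 + (2.193 − 1)/46.56 + (4.831 − 1)/21.23 = 2.055
NF = 10 log₁₀(2.055) = 3.13 dB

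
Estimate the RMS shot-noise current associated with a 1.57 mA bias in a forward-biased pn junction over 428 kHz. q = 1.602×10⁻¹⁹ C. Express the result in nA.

I_n = √(2qI·B)
2qI·B = 2 × 1.602×10⁻¹⁹ × 1.57×10⁻³ × 4.28×10⁵ = 2.15×10⁻¹⁶ A²
I_n = √(2.15×10⁻¹⁶) = 1.47×10⁻⁸ A = 14.7 nA

14.7 nA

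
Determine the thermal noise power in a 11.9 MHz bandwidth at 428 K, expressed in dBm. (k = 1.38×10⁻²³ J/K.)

−101.5 dBm

P_n = kTB = 1.38×10⁻²³ × 428 × 1.19×10⁷ = 7.03×10⁻¹⁴ W
In dBm: 10 log₁₀(7.03×10⁻¹⁴ / 10⁻³) = −101.5 dBm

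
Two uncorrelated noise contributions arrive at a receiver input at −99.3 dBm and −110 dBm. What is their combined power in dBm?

−98.9 dBm

Convert to linear, add, convert back:
P₁ = 1.17×10⁻¹³ W, P₂ = 1.00×10⁻¹⁴ W
P_tot = 1.27×10⁻¹³ W → 10 log₁₀(P_tot / 10⁻³) = −98.9 dBm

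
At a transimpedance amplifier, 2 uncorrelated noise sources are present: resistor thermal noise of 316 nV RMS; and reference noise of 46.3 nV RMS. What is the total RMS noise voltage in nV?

Uncorrelated sources add in power (mean-square): V_tot = √(ΣV_i²)
V_tot = √[(3.16×10⁻⁷)² + (4.63×10⁻⁸)²] = 3.19×10⁻⁷ V = 319 nV

319 nV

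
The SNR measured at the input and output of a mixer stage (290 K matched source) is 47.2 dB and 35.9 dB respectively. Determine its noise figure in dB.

11.3 dB

NF (dB) = SNR_in(dB) − SNR_out(dB) when the source is at T₀
NF = 47.2 − 35.9 = 11.3 dB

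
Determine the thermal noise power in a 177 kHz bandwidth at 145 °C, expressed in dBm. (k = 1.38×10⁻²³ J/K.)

T = 145 °C + 273.15 = 418.15 K
P_n = kTB = 1.38×10⁻²³ × 418.15 × 1.77×10⁵ = 1.02×10⁻¹⁵ W
In dBm: 10 log₁₀(1.02×10⁻¹⁵ / 10⁻³) = −119.9 dBm

−119.9 dBm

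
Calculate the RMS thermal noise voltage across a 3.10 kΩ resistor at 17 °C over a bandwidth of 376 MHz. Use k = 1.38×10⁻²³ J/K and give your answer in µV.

T = 17 °C + 273.15 = 290.15 K
V_n = √(4kTRB)
4kTRB = 4 × 1.38×10⁻²³ × 290.15 × 3.10×10³ × 3.76×10⁸ = 1.87×10⁻⁸ V²
V_n = √(1.87×10⁻⁸) = 1.37×10⁻⁴ V = 137 µV

137 µV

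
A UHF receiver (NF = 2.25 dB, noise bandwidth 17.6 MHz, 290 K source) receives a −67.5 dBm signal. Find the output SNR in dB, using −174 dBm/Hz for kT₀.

Noise floor: N = −174 + 10 log₁₀(B) + NF
10 log₁₀(1.76×10⁷) = 72.46 dB
N = −174 + 72.46 + 2.25 = −99.29 dBm
SNR = P_sig − N = −67.5 − (−99.29) = 31.79 dB → 31.8 dB

31.8 dB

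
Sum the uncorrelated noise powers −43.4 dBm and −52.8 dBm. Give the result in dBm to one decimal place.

−42.9 dBm

Convert to linear, add, convert back:
P₁ = 4.57×10⁻⁸ W, P₂ = 5.25×10⁻⁹ W
P_tot = 5.10×10⁻⁸ W → 10 log₁₀(P_tot / 10⁻³) = −42.9 dBm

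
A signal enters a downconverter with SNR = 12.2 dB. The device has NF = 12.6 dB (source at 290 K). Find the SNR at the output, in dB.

By definition F = SNR_in/SNR_out, so in dB: SNR_out = SNR_in − NF
SNR_out = 12.2 − 12.6 = −0.4 dB

−0.4 dB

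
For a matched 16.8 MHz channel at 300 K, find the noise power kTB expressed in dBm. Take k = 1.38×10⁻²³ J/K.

−101.6 dBm

P_n = kTB = 1.38×10⁻²³ × 300 × 1.68×10⁷ = 6.96×10⁻¹⁴ W
In dBm: 10 log₁₀(6.96×10⁻¹⁴ / 10⁻³) = −101.6 dBm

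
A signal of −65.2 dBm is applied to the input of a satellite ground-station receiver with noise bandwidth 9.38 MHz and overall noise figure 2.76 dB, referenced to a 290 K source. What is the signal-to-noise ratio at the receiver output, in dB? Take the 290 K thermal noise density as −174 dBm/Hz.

36.3 dB

Noise floor: N = −174 + 10 log₁₀(B) + NF
10 log₁₀(9.38×10⁶) = 69.72 dB
N = −174 + 69.72 + 2.76 = −101.52 dBm
SNR = P_sig − N = −65.2 − (−101.52) = 36.32 dB → 36.3 dB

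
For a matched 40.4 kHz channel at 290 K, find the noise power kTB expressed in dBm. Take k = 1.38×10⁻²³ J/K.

−127.9 dBm

P_n = kTB = 1.38×10⁻²³ × 290 × 4.04×10⁴ = 1.62×10⁻¹⁶ W
In dBm: 10 log₁₀(1.62×10⁻¹⁶ / 10⁻³) = −127.9 dBm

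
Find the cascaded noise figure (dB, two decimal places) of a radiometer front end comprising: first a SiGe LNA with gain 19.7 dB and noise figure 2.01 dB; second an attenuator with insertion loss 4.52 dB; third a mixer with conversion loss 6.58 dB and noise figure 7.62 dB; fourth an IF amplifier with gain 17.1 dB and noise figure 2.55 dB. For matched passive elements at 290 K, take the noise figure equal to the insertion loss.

2.70 dB

Convert to linear (a loss of L dB is a gain of −L dB): F_i = 10^(NF_i/10), G_i = 10^(G_i,dB/10)
  Stage 1: F_1 = 10^(2.01/10) = 1.589, G_1 = 10^(19.7/10) = 93.33
  Stage 2: F_2 = 10^(4.52/10) = 2.831, G_2 = 10^(−4.52/10) = 0.3532
  Stage 3: F_3 = 10^(7.62/10) = 5.781, G_3 = 10^(−6.58/10) = 0.2198
  Stage 4: F_4 = 10^(2.55/10) = 1.799, G_4 = 10^(17.1/10) = 51.29
Friis cascade:
  F = 1.589 + (2.831 − 1)/93.33 + (5.781 − 1)/32.96 + (1.799 − 1)/7.244 = 1.863
NF = 10 log₁₀(1.863) = 2.70 dB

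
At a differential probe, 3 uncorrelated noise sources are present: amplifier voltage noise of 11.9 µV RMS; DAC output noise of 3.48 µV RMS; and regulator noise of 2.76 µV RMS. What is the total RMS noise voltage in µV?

Uncorrelated sources add in power (mean-square): V_tot = √(ΣV_i²)
V_tot = √[(1.19×10⁻⁵)² + (3.48×10⁻⁶)² + (2.76×10⁻⁶)²] = 1.27×10⁻⁵ V = 12.7 µV

12.7 µV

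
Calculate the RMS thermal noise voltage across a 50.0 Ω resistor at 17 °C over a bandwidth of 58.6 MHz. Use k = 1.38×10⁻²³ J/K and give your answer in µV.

6.85 µV

T = 17 °C + 273.15 = 290.15 K
V_n = √(4kTRB)
4kTRB = 4 × 1.38×10⁻²³ × 290.15 × 5.00×10¹ × 5.86×10⁷ = 4.69×10⁻¹¹ V²
V_n = √(4.69×10⁻¹¹) = 6.85×10⁻⁶ V = 6.85 µV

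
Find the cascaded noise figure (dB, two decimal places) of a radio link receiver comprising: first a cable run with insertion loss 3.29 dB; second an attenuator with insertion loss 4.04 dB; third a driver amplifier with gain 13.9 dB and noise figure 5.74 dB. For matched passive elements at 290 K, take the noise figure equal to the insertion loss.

Convert to linear (a loss of L dB is a gain of −L dB): F_i = 10^(NF_i/10), G_i = 10^(G_i,dB/10)
  Stage 1: F_1 = 10^(3.29/10) = 2.133, G_1 = 10^(−3.29/10) = 0.4688
  Stage 2: F_2 = 10^(4.04/10) = 2.535, G_2 = 10^(−4.04/10) = 0.3945
  Stage 3: F_3 = 10^(5.74/10) = 3.750, G_3 = 10^(13.9/10) = 24.55
Friis cascade:
  F = 2.133 + (2.535 − 1)/0.4688 + (3.750 − 1)/0.1849 = 20.28
NF = 10 log₁₀(20.28) = 13.07 dB

13.07 dB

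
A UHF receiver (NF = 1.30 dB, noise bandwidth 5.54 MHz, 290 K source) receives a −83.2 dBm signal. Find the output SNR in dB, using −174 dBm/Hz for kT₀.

Noise floor: N = −174 + 10 log₁₀(B) + NF
10 log₁₀(5.54×10⁶) = 67.44 dB
N = −174 + 67.44 + 1.30 = −105.26 dBm
SNR = P_sig − N = −83.2 − (−105.26) = 22.06 dB → 22.1 dB

22.1 dB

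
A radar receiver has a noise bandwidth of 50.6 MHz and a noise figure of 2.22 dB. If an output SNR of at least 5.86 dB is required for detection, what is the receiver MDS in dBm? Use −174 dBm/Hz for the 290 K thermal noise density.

Sensitivity = −174 + 10 log₁₀(B) + NF + SNR_min
= −174 + 77.04 + 2.22 + 5.86
= −88.88 dBm → −88.9 dBm

−88.9 dBm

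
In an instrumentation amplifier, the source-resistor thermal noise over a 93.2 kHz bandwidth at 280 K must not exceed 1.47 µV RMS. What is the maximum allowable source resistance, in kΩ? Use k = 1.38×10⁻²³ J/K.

1.50 kΩ

Johnson–Nyquist: V_n = √(4kTRB) ⇒ R = V_n² / (4kTB)
4kTB = 4 × 1.38×10⁻²³ × 280 × 9.32×10⁴ = 1.44×10⁻¹⁵
R = (1.47×10⁻⁶)² / 1.44×10⁻¹⁵ = 1.50×10³ Ω = 1.50 kΩ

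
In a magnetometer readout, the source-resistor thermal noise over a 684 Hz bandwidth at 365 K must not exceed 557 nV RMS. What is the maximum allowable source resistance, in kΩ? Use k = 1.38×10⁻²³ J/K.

22.5 kΩ

Johnson–Nyquist: V_n = √(4kTRB) ⇒ R = V_n² / (4kTB)
4kTB = 4 × 1.38×10⁻²³ × 365 × 6.84×10² = 1.38×10⁻¹⁷
R = (5.57×10⁻⁷)² / 1.38×10⁻¹⁷ = 2.25×10⁴ Ω = 22.5 kΩ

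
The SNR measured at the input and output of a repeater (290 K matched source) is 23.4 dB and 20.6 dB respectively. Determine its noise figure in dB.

2.8 dB

NF (dB) = SNR_in(dB) − SNR_out(dB) when the source is at T₀
NF = 23.4 − 20.6 = 2.8 dB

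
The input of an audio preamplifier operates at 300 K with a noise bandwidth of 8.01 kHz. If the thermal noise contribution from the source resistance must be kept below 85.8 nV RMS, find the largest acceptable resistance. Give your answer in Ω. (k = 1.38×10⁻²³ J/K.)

Johnson–Nyquist: V_n = √(4kTRB) ⇒ R = V_n² / (4kTB)
4kTB = 4 × 1.38×10⁻²³ × 300 × 8.01×10³ = 1.33×10⁻¹⁶
R = (8.58×10⁻⁸)² / 1.33×10⁻¹⁶ = 5.55×10¹ Ω = 55.5 Ω

55.5 Ω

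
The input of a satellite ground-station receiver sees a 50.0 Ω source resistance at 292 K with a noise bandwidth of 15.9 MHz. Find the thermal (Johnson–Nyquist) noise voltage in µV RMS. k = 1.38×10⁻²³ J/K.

3.58 µV

V_n = √(4kTRB)
4kTRB = 4 × 1.38×10⁻²³ × 292 × 5.00×10¹ × 1.59×10⁷ = 1.28×10⁻¹¹ V²
V_n = √(1.28×10⁻¹¹) = 3.58×10⁻⁶ V = 3.58 µV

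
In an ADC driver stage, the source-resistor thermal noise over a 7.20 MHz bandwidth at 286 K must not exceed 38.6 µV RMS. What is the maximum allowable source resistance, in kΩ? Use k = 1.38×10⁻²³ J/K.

13.1 kΩ

Johnson–Nyquist: V_n = √(4kTRB) ⇒ R = V_n² / (4kTB)
4kTB = 4 × 1.38×10⁻²³ × 286 × 7.20×10⁶ = 1.14×10⁻¹³
R = (3.86×10⁻⁵)² / 1.14×10⁻¹³ = 1.31×10⁴ Ω = 13.1 kΩ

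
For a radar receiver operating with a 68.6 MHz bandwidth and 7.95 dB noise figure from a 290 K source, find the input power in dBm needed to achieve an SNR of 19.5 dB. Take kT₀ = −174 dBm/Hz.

−68.2 dBm

Sensitivity = −174 + 10 log₁₀(B) + NF + SNR_min
= −174 + 78.36 + 7.95 + 19.5
= −68.19 dBm → −68.2 dBm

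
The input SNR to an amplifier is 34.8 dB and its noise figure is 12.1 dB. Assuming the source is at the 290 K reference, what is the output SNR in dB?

By definition F = SNR_in/SNR_out, so in dB: SNR_out = SNR_in − NF
SNR_out = 34.8 − 12.1 = 22.7 dB

22.7 dB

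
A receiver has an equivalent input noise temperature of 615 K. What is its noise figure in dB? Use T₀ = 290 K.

F = 1 + T_e/T₀ = 1 + 615/290 = 3.12069
NF = 10 log₁₀(3.12069) = 4.94 dB

4.94 dB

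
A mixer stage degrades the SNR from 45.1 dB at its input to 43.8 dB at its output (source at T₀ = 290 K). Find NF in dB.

1.3 dB

NF (dB) = SNR_in(dB) − SNR_out(dB) when the source is at T₀
NF = 45.1 − 43.8 = 1.3 dB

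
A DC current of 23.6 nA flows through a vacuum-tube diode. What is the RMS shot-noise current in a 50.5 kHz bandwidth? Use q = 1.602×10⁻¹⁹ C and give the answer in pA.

I_n = √(2qI·B)
2qI·B = 2 × 1.602×10⁻¹⁹ × 2.36×10⁻⁸ × 5.05×10⁴ = 3.82×10⁻²² A²
I_n = √(3.82×10⁻²²) = 1.95×10⁻¹¹ A = 19.5 pA

19.5 pA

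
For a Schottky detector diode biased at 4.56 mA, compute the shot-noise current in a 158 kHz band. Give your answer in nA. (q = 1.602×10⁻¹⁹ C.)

15.2 nA

I_n = √(2qI·B)
2qI·B = 2 × 1.602×10⁻¹⁹ × 4.56×10⁻³ × 1.58×10⁵ = 2.31×10⁻¹⁶ A²
I_n = √(2.31×10⁻¹⁶) = 1.52×10⁻⁸ A = 15.2 nA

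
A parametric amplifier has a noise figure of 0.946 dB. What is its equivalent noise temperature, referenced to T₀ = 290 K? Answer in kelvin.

F = 10^(0.946/10) = 1.24337
T_e = (F − 1)·T₀ = (1.24337 − 1) × 290 = 70.6 K

70.6 K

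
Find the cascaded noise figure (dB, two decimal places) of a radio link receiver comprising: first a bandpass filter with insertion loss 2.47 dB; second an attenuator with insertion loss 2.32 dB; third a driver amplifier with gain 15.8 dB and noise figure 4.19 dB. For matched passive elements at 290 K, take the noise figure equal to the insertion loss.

Convert to linear (a loss of L dB is a gain of −L dB): F_i = 10^(NF_i/10), G_i = 10^(G_i,dB/10)
  Stage 1: F_1 = 10^(2.47/10) = 1.766, G_1 = 10^(−2.47/10) = 0.5662
  Stage 2: F_2 = 10^(2.32/10) = 1.706, G_2 = 10^(−2.32/10) = 0.5861
  Stage 3: F_3 = 10^(4.19/10) = 2.624, G_3 = 10^(15.8/10) = 38.02
Friis cascade:
  F = 1.766 + (1.706 − 1)/0.5662 + (2.624 − 1)/0.3319 = 7.907
NF = 10 log₁₀(7.907) = 8.98 dB

8.98 dB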